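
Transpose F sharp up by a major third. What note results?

A#

A third above F lands on the letter A.
A major third spans 4 semitones, so F# moves to pitch class 10. On the letter A that is A#.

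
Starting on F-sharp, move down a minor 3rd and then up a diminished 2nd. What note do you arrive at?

Eb

A minor third down from F# is D# (letter D, 3 semitones down).
A diminished second up from D# is Eb (letter E, 0 semitones up).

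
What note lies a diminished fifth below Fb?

A fifth below F lands on the letter B.
A diminished fifth spans 6 semitones, so Fb moves to pitch class 10. On the letter B that is Bb.

Bb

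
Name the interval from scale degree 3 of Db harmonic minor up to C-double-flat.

diminished fifth

Scale degree 3 of Db harmonic minor is Fb.
Fb up to Cbb: letters F→C make it a fifth; 6 semitones makes it diminished.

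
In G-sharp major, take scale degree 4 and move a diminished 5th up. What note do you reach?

G

Scale degree 4 of G# major is C#.
A diminished fifth (6 semitones) above C# lands on the letter G, giving G.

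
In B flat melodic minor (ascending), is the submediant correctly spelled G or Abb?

G

Each scale degree takes a distinct letter name. Degree 6 of a scale on B must use the letter G.
G and Abb are enharmonically the same pitch, but only G uses the letter G, so it is the correct spelling here.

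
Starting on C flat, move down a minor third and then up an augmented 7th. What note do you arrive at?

G#

A minor third down from Cb is Ab (letter A, 3 semitones down).
An augmented seventh up from Ab is G# (letter G, 12 semitones up).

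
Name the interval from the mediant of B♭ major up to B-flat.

The mediant of Bb major is D.
D up to Bb: letters D→B make it a sixth; 8 semitones makes it minor.

minor sixth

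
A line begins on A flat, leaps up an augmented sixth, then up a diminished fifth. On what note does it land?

An augmented sixth up from Ab is F# (letter F, 10 semitones up).
A diminished fifth up from F# is C (letter C, 6 semitones up).

C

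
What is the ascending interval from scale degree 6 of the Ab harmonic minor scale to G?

Scale degree 6 of Ab harmonic minor is Fb.
Fb up to G: letters F→G make it a second; 3 semitones makes it augmented.

augmented second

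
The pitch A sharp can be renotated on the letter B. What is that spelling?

Plain B sits 1 semitone above A#, so on the letter B the same pitch needs a flat: Bb.

Bb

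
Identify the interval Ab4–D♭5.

Counting letters A–B–C–D gives a fourth.
Ab→Db = 5 semitones, exactly the perfect fourth.

perfect fourth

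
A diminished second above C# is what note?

C up a major second is D, so the target letter is D.
From C#, a diminished second is 0 semitones up: Db.

Db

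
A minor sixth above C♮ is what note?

Ab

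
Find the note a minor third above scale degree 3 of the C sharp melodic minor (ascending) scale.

G

Scale degree 3 of C# melodic minor (ascending) is E.
A minor third (3 semitones) above E lands on the letter G, giving G.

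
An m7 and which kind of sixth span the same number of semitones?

augmented

A minor seventh spans 10 semitones.
A sixth spanning 10 semitones is augmented (the major sixth is 9).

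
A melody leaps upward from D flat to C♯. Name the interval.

augmented seventh

Counting letters D–E–F–G–A–B–C gives a seventh.
Db→C# = 12 semitones, 1 wider than the major seventh (11), so augmented.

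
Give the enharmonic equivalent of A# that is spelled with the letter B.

Bb

A# is pitch class 10. The letter B alone is pitch class 11.
To reach pitch class 10 from B requires an offset of -1 semitone, i.e. flat: Bb.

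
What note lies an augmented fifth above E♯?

E up a perfect fifth is B, so the target letter is B.
From E#, an augmented fifth is 8 semitones up: B##.

B##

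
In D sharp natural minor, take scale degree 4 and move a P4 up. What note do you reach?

Scale degree 4 of D# natural minor is G#.
A perfect fourth (5 semitones) above G# lands on the letter C, giving C#.

C#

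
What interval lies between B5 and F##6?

Counting letters B–C–D–E–F gives a fifth.
B→F## = 8 semitones, 1 wider than the perfect fifth (7), so augmented.

augmented fifth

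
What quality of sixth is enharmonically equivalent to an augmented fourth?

An augmented fourth spans 6 semitones.
A sixth spanning 6 semitones is doubly diminished (the major sixth is 9).

doubly diminished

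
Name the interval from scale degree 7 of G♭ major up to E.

major seventh

Scale degree 7 of Gb major is F.
F up to E: letters F→E make it a seventh; 11 semitones makes it major.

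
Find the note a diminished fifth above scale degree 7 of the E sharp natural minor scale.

Scale degree 7 of E# natural minor is D#.
A diminished fifth (6 semitones) above D# lands on the letter A, giving A.

A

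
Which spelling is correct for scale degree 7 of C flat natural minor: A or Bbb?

Bbb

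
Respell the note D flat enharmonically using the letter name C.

Db is pitch class 1. The letter C alone is pitch class 0.
To reach pitch class 1 from C requires an offset of +1 semitone, i.e. sharp: C#.

C#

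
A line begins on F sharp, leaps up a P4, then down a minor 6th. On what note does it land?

A perfect fourth up from F# is B (letter B, 5 semitones up).
A minor sixth down from B is D# (letter D, 8 semitones down).

D#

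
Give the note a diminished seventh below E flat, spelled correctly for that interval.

F#

E down a major seventh is F, so the target letter is F.
From Eb, a diminished seventh is 9 semitones down: F#.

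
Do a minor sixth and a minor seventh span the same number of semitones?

No

A minor sixth spans 8 semitones; a minor seventh spans 10.
The spans differ, so they are not enharmonic equivalents.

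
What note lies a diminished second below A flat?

G#

A down a major second is G, so the target letter is G.
From Ab, a diminished second is 0 semitones down: G#.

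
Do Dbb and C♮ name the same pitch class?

Yes

Dbb = pitch class 0 and C = pitch class 0 — the same pitch class, so they are enharmonic equivalents.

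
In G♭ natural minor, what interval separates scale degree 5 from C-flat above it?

Scale degree 5 of Gb natural minor is Db.
Db up to Cb: letters D→C make it a seventh; 10 semitones makes it minor.

minor seventh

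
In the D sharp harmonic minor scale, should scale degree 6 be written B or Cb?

B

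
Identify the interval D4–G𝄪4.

doubly augmented fourth

The letter names run D→G, a span of 3 letter steps, so the interval is some kind of fourth.
D to G## is 7 semitones. A perfect fourth is 5, so 7 makes it doubly augmented.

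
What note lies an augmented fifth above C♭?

G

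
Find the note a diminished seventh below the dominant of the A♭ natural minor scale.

F#

The dominant of Ab natural minor is Eb.
A diminished seventh (9 semitones) below Eb lands on the letter F, giving F#.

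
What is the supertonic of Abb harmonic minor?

The Abb harmonic minor scale runs Abb Bbb Cbb Dbb Ebb Fbb Gb.
Degree 2 is Bbb.

Bbb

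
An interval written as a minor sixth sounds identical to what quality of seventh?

A minor sixth spans 8 semitones.
A seventh spanning 8 semitones is doubly diminished (the major seventh is 11).

doubly diminished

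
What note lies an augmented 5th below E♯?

E down a perfect fifth is A, so the target letter is A.
From E#, an augmented fifth is 8 semitones down: A.

A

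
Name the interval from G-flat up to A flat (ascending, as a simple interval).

major second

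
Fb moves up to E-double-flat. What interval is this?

minor seventh

The letter names run F→E, a span of 6 letter steps, so the interval is some kind of seventh.
Fb to Ebb is 10 semitones. A major seventh is 11, so 10 makes it minor.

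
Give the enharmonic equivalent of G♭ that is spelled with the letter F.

Plain F sits 1 semitone below Gb, so on the letter F the same pitch needs a sharp: F#.

F#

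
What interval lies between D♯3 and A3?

Counting letters D–E–F–G–A gives a fifth.
D#→A = 6 semitones, 1 narrower than the perfect fifth (7), so diminished.

diminished fifth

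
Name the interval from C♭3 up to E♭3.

The letter names run C→E, a span of 2 letter steps, so the interval is some kind of third.
Cb to Eb is 4 semitones. A major third is 4, so 4 makes it major.

major third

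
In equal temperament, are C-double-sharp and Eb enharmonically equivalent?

Two spellings are enharmonically equivalent only if they share a pitch class.
Here C## → 2, Eb → 3; 2 ≠ 3, so they are not.

No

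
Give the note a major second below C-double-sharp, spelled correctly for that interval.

A second below C lands on the letter B.
A major second spans 2 semitones, so C## moves to pitch class 0. On the letter B that is B#.

B#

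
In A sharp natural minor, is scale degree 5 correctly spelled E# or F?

E#

Each scale degree takes a distinct letter name. Degree 5 of a scale on A must use the letter E.
E# and F are enharmonically the same pitch, but only E# uses the letter E, so it is the correct spelling here.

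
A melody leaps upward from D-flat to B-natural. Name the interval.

The letter names run D→B, a span of 5 letter steps, so the interval is some kind of sixth.
Db to B is 10 semitones. A major sixth is 9, so 10 makes it augmented.

augmented sixth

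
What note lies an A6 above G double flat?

Eb

G up a major sixth is E, so the target letter is E.
From Gbb, an augmented sixth is 10 semitones up: Eb.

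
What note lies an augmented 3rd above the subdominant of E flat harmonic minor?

C#

The subdominant of Eb harmonic minor is Ab.
An augmented third (5 semitones) above Ab lands on the letter C, giving C#.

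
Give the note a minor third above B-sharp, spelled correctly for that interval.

D#

B up a major third is D#, so the target letter is D.
From B#, a minor third is 3 semitones up: D#.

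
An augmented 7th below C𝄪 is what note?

A seventh below C lands on the letter D.
An augmented seventh spans 12 semitones, so C## moves to pitch class 2. On the letter D that is D.

D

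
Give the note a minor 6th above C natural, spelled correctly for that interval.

Ab

C up a major sixth is A, so the target letter is A.
From C, a minor sixth is 8 semitones up: Ab.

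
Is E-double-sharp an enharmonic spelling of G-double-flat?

No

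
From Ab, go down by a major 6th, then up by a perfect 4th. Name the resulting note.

Fb

A major sixth down from Ab is Cb (letter C, 9 semitones down).
A perfect fourth up from Cb is Fb (letter F, 5 semitones up).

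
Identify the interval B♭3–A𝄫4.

diminished seventh

Counting letters B–C–D–E–F–G–A gives a seventh.
Bb→Abb = 9 semitones, 2 narrower than the major seventh (11), so diminished.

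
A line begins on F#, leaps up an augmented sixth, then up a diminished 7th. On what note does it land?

C#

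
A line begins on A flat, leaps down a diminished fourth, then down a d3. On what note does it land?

C##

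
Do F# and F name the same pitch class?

Two spellings are enharmonically equivalent only if they share a pitch class.
Here F# → 6, F → 5; 5 ≠ 6, so they are not.

No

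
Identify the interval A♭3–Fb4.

Counting letters A–B–C–D–E–F gives a sixth.
Ab→Fb = 8 semitones, 1 narrower than the major sixth (9), so minor.

minor sixth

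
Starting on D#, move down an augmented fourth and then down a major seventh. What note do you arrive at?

Bb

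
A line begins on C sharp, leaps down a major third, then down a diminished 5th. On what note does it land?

D#

A major third down from C# is A (letter A, 4 semitones down).
A diminished fifth down from A is D# (letter D, 6 semitones down).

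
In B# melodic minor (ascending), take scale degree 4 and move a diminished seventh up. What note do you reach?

Scale degree 4 of B# melodic minor (ascending) is E#.
A diminished seventh (9 semitones) above E# lands on the letter D, giving D.

D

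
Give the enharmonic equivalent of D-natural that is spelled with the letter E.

Ebb

Plain E sits 2 semitones above D, so on the letter E the same pitch needs a double flat: Ebb.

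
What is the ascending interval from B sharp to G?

diminished sixth

Counting letters B–C–D–E–F–G gives a sixth.
B#→G = 7 semitones, 2 narrower than the major sixth (9), so diminished.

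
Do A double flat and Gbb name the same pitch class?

No

Abb is pitch class 7; Gbb is pitch class 5.
The pitch classes differ (7 vs. 5), so they are not enharmonic equivalents.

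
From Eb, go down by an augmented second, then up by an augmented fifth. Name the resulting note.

Ab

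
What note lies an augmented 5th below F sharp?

A fifth below F lands on the letter B.
An augmented fifth spans 8 semitones, so F# moves to pitch class 10. On the letter B that is Bb.

Bb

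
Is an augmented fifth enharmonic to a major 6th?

No

An augmented fifth spans 8 semitones; a major sixth spans 9.
The spans differ, so they are not enharmonic equivalents.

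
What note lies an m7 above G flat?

Fb

G up a major seventh is F#, so the target letter is F.
From Gb, a minor seventh is 10 semitones up: Fb.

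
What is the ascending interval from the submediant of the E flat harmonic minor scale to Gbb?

The submediant of Eb harmonic minor is Cb.
Cb up to Gbb: letters C→G make it a fifth; 6 semitones makes it diminished.

diminished fifth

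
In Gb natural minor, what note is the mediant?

Degree 3 takes the letter 2 steps above G, which is B.
In natural minor, degree 3 sits 3 semitones above the tonic. Gb + 3 semitones is pitch class 9, spelled on B as Bbb.

Bbb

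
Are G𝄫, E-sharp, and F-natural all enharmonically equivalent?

Yes

Gbb is pitch class 5; E# is pitch class 5; F is pitch class 5.
All spellings map to pitch class 5, so they are enharmonically equivalent.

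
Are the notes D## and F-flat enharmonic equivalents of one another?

Yes

D## = pitch class 4 and Fb = pitch class 4 — the same pitch class, so they are enharmonic equivalents.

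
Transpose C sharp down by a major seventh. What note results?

A seventh below C lands on the letter D.
A major seventh spans 11 semitones, so C# moves to pitch class 2. On the letter D that is D.

D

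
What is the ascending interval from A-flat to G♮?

The letter names run A→G, a span of 6 letter steps, so the interval is some kind of seventh.
Ab to G is 11 semitones. A major seventh is 11, so 11 makes it major.

major seventh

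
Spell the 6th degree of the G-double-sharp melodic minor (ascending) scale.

Degree 6 takes the letter 5 steps above G, which is E.
In melodic minor (ascending), degree 6 sits 9 semitones above the tonic. G## + 9 semitones is pitch class 6, spelled on E as E##.

E##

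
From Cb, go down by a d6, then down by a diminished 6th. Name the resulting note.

A diminished sixth down from Cb is E (letter E, 7 semitones down).
A diminished sixth down from E is G## (letter G, 7 semitones down).

G##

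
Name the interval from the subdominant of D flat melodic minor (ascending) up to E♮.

augmented sixth

The subdominant of Db melodic minor (ascending) is Gb.
Gb up to E: letters G→E make it a sixth; 10 semitones makes it augmented.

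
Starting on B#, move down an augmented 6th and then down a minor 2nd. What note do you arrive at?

C#

An augmented sixth down from B# is D (letter D, 10 semitones down).
A minor second down from D is C# (letter C, 1 semitone down).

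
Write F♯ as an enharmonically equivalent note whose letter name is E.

F# is pitch class 6. The letter E alone is pitch class 4.
To reach pitch class 6 from E requires an offset of +2 semitones, i.e. double sharp: E##.

E##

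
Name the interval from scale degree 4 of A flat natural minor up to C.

Scale degree 4 of Ab natural minor is Db.
Db up to C: letters D→C make it a seventh; 11 semitones makes it major.

major seventh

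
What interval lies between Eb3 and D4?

major seventh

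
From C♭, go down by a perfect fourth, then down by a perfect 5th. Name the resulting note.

A perfect fourth down from Cb is Gb (letter G, 5 semitones down).
A perfect fifth down from Gb is Cb (letter C, 7 semitones down).

Cb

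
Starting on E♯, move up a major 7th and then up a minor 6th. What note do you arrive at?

B#

A major seventh up from E# is D## (letter D, 11 semitones up).
A minor sixth up from D## is B# (letter B, 8 semitones up).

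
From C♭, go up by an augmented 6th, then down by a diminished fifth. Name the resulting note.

D#

An augmented sixth up from Cb is A (letter A, 10 semitones up).
A diminished fifth down from A is D# (letter D, 6 semitones down).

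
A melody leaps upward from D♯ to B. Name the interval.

minor sixth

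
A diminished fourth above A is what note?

Db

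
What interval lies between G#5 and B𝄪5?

The letter names run G→B, a span of 2 letter steps, so the interval is some kind of third.
G# to B## is 5 semitones. A major third is 4, so 5 makes it augmented.

augmented third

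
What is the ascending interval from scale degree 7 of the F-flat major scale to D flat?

Scale degree 7 of Fb major is Eb.
Eb up to Db: letters E→D make it a seventh; 10 semitones makes it minor.

minor seventh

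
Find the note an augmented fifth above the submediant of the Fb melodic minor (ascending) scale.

A

The submediant of Fb melodic minor (ascending) is Db.
An augmented fifth (8 semitones) above Db lands on the letter A, giving A.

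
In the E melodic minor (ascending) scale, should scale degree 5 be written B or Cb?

Each scale degree takes a distinct letter name. Degree 5 of a scale on E must use the letter B.
B and Cb are enharmonically the same pitch, but only B uses the letter B, so it is the correct spelling here.

B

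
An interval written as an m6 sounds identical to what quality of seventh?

A minor sixth spans 8 semitones.
A seventh spanning 8 semitones is doubly diminished (the major seventh is 11).

doubly diminished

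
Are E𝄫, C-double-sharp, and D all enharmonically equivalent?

Ebb is pitch class 2; C## is pitch class 2; D is pitch class 2.
All spellings map to pitch class 2, so they are enharmonically equivalent.

Yes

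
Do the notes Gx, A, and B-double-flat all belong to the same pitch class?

G## = pitch class 9 and A = pitch class 9 and Bbb = pitch class 9 — the same pitch class, so they are enharmonic equivalents.

Yes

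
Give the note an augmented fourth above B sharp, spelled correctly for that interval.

B up a perfect fourth is E, so the target letter is E.
From B#, an augmented fourth is 6 semitones up: E##.

E##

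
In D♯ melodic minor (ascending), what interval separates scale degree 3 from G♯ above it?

Scale degree 3 of D# melodic minor (ascending) is F#.
F# up to G#: letters F→G make it a second; 2 semitones makes it major.

major second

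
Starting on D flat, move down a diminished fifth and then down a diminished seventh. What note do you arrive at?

A diminished fifth down from Db is G (letter G, 6 semitones down).
A diminished seventh down from G is A# (letter A, 9 semitones down).

A#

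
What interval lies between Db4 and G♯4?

The letter names run D→G, a span of 3 letter steps, so the interval is some kind of fourth.
Db to G# is 7 semitones. A perfect fourth is 5, so 7 makes it doubly augmented.

doubly augmented fourth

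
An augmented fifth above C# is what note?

G##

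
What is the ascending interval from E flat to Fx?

doubly augmented second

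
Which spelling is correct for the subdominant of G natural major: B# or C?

C

Each scale degree takes a distinct letter name. Degree 4 of a scale on G must use the letter C.
C and B# are enharmonically the same pitch, but only C uses the letter C, so it is the correct spelling here.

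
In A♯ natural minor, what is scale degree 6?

Degree 6 takes the letter 5 steps above A, which is F.
In natural minor, degree 6 sits 8 semitones above the tonic. A# + 8 semitones is pitch class 6, spelled on F as F#.

F#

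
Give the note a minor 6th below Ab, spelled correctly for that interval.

C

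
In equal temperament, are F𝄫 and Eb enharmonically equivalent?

Yes

Fbb is pitch class 3; Eb is pitch class 3.
All spellings map to pitch class 3, so they are enharmonically equivalent.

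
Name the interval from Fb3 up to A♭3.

major third

Counting letters F–G–A gives a third.
Fb→Ab = 4 semitones, exactly the major third.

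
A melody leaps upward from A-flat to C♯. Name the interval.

The letter names run A→C, a span of 2 letter steps, so the interval is some kind of third.
Ab to C# is 5 semitones. A major third is 4, so 5 makes it augmented.

augmented third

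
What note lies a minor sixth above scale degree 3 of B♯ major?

Scale degree 3 of B# major is D##.
A minor sixth (8 semitones) above D## lands on the letter B, giving B#.

B#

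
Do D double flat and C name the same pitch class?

Dbb is pitch class 0; C is pitch class 0.
All spellings map to pitch class 0, so they are enharmonically equivalent.

Yes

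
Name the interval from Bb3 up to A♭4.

minor seventh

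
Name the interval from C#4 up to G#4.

perfect fifth

The letter names run C→G, a span of 4 letter steps, so the interval is some kind of fifth.
C# to G# is 7 semitones. A perfect fifth is 7, so 7 makes it perfect.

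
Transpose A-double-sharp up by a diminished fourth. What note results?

D#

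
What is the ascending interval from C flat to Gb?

perfect fifth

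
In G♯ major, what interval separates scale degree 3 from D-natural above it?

diminished third

Scale degree 3 of G# major is B#.
B# up to D: letters B→D make it a third; 2 semitones makes it diminished.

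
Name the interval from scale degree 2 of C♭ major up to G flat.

perfect fourth

Scale degree 2 of Cb major is Db.
Db up to Gb: letters D→G make it a fourth; 5 semitones makes it perfect.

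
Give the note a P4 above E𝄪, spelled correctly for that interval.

A fourth above E lands on the letter A.
A perfect fourth spans 5 semitones, so E## moves to pitch class 11. On the letter A that is A##.

A##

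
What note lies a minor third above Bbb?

Dbb

A third above B lands on the letter D.
A minor third spans 3 semitones, so Bbb moves to pitch class 0. On the letter D that is Dbb.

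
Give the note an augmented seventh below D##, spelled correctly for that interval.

E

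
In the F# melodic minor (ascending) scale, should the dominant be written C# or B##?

C#

Each scale degree takes a distinct letter name. Degree 5 of a scale on F must use the letter C.
C# and B## are enharmonically the same pitch, but only C# uses the letter C, so it is the correct spelling here.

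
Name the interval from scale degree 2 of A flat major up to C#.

Scale degree 2 of Ab major is Bb.
Bb up to C#: letters B→C make it a second; 3 semitones makes it augmented.

augmented second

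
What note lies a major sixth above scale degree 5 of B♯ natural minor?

D##

Scale degree 5 of B# natural minor is F##.
A major sixth (9 semitones) above F## lands on the letter D, giving D##.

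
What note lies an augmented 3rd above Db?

A third above D lands on the letter F.
An augmented third spans 5 semitones, so Db moves to pitch class 6. On the letter F that is F#.

F#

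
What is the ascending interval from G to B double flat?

Counting letters G–A–B gives a third.
G→Bbb = 2 semitones, 2 narrower than the major third (4), so diminished.

diminished third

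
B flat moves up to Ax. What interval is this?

Counting letters B–C–D–E–F–G–A gives a seventh.
Bb→A## = 13 semitones, 2 wider than the major seventh (11), so doubly augmented.

doubly augmented seventh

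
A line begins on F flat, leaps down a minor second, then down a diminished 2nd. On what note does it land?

D#

A minor second down from Fb is Eb (letter E, 1 semitone down).
A diminished second down from Eb is D# (letter D, 0 semitones down).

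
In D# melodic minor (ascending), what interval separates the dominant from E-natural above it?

diminished fifth

The dominant of D# melodic minor (ascending) is A#.
A# up to E: letters A→E make it a fifth; 6 semitones makes it diminished.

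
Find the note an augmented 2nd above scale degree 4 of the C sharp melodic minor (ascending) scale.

Scale degree 4 of C# melodic minor (ascending) is F#.
An augmented second (3 semitones) above F# lands on the letter G, giving G##.

G##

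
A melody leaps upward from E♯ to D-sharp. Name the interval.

The letter names run E→D, a span of 6 letter steps, so the interval is some kind of seventh.
E# to D# is 10 semitones. A major seventh is 11, so 10 makes it minor.

minor seventh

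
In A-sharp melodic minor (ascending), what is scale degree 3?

The A# melodic minor (ascending) scale runs A# B# C# D# E# F## G##.
Degree 3 is C#.

C#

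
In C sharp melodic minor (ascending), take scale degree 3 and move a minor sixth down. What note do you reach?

G#

Scale degree 3 of C# melodic minor (ascending) is E.
A minor sixth (8 semitones) below E lands on the letter G, giving G#.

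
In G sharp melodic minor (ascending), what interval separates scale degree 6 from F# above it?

Scale degree 6 of G# melodic minor (ascending) is E#.
E# up to F#: letters E→F make it a second; 1 semitone makes it minor.

minor second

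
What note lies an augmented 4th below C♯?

G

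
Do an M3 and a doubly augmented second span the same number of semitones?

Yes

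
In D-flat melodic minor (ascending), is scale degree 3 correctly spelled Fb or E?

Each scale degree takes a distinct letter name. Degree 3 of a scale on D must use the letter F.
Fb and E are enharmonically the same pitch, but only Fb uses the letter F, so it is the correct spelling here.

Fb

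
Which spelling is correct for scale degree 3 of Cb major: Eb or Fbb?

Eb

Each scale degree takes a distinct letter name. Degree 3 of a scale on C must use the letter E.
Eb and Fbb are enharmonically the same pitch, but only Eb uses the letter E, so it is the correct spelling here.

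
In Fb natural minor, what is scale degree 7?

Degree 7 takes the letter 6 steps above F, which is E.
In natural minor, degree 7 sits 10 semitones above the tonic. Fb + 10 semitones is pitch class 2, spelled on E as Ebb.

Ebb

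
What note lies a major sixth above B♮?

A sixth above B lands on the letter G.
A major sixth spans 9 semitones, so B moves to pitch class 8. On the letter G that is G#.

G#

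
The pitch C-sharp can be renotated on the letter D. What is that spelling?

Plain D sits 1 semitone above C#, so on the letter D the same pitch needs a flat: Db.

Db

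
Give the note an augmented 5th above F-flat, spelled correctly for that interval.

C

F up a perfect fifth is C, so the target letter is C.
From Fb, an augmented fifth is 8 semitones up: C.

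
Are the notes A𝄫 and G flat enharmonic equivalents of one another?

No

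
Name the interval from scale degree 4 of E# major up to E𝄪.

Scale degree 4 of E# major is A#.
A# up to E##: letters A→E make it a fifth; 8 semitones makes it augmented.

augmented fifth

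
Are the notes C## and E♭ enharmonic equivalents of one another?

No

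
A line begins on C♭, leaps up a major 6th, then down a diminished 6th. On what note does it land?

A major sixth up from Cb is Ab (letter A, 9 semitones up).
A diminished sixth down from Ab is C# (letter C, 7 semitones down).

C#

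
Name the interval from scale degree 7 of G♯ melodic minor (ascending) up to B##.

augmented fourth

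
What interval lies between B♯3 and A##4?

major seventh

The letter names run B→A, a span of 6 letter steps, so the interval is some kind of seventh.
B# to A## is 11 semitones. A major seventh is 11, so 11 makes it major.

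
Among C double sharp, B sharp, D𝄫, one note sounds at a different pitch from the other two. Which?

In 12-tone equal temperament, enharmonic equivalents share a pitch class. C## is pitch class 2; B# is pitch class 0; Dbb is pitch class 0.
B# and Dbb share pitch class 0, while C## is pitch class 2.

C##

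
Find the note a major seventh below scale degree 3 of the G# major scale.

C#

Scale degree 3 of G# major is B#.
A major seventh (11 semitones) below B# lands on the letter C, giving C#.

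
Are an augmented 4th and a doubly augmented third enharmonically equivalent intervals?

An augmented fourth spans 6 semitones; a doubly augmented third spans 6.
They are enharmonically equivalent.

Yes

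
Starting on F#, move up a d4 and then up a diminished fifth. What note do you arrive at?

Fb

A diminished fourth up from F# is Bb (letter B, 4 semitones up).
A diminished fifth up from Bb is Fb (letter F, 6 semitones up).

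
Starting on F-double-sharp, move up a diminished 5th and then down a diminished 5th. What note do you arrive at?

A diminished fifth up from F## is C# (letter C, 6 semitones up).
A diminished fifth down from C# is F## (letter F, 6 semitones down).

F##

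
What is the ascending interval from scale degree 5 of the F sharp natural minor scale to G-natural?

diminished fifth

Scale degree 5 of F# natural minor is C#.
C# up to G: letters C→G make it a fifth; 6 semitones makes it diminished.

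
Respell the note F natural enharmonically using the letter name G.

Gbb

Plain G sits 2 semitones above F, so on the letter G the same pitch needs a double flat: Gbb.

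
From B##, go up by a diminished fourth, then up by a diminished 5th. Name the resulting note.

B

A diminished fourth up from B## is E# (letter E, 4 semitones up).
A diminished fifth up from E# is B (letter B, 6 semitones up).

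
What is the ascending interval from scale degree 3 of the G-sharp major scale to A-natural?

diminished seventh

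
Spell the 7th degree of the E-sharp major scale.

D##

Degree 7 takes the letter 6 steps above E, which is D.
In major, degree 7 sits 11 semitones above the tonic. E# + 11 semitones is pitch class 4, spelled on D as D##.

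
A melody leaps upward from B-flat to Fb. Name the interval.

Counting letters B–C–D–E–F gives a fifth.
Bb→Fb = 6 semitones, 1 narrower than the perfect fifth (7), so diminished.

diminished fifth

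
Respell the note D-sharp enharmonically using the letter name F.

Fbb

D# is pitch class 3. The letter F alone is pitch class 5.
To reach pitch class 3 from F requires an offset of -2 semitones, i.e. double flat: Fbb.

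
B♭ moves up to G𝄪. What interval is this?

The letter names run B→G, a span of 5 letter steps, so the interval is some kind of sixth.
Bb to G## is 11 semitones. A major sixth is 9, so 11 makes it doubly augmented.

doubly augmented sixth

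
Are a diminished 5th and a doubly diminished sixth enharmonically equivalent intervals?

Yes

A diminished fifth spans 6 semitones; a doubly diminished sixth spans 6.
They are enharmonically equivalent.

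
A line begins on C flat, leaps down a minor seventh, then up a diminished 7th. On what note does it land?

A minor seventh down from Cb is Db (letter D, 10 semitones down).
A diminished seventh up from Db is Cbb (letter C, 9 semitones up).

Cbb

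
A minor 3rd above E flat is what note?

Gb

E up a major third is G#, so the target letter is G.
From Eb, a minor third is 3 semitones up: Gb.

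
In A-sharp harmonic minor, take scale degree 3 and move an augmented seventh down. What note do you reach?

Db

Scale degree 3 of A# harmonic minor is C#.
An augmented seventh (12 semitones) below C# lands on the letter D, giving Db.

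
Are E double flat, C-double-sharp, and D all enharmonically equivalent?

Ebb is pitch class 2; C## is pitch class 2; D is pitch class 2.
All spellings map to pitch class 2, so they are enharmonically equivalent.

Yes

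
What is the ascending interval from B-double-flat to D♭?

major third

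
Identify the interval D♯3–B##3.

Counting letters D–E–F–G–A–B gives a sixth.
D#→B## = 10 semitones, 1 wider than the major sixth (9), so augmented.

augmented sixth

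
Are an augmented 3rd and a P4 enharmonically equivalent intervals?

Yes

An augmented third spans 5 semitones; a perfect fourth spans 5.
They are enharmonically equivalent.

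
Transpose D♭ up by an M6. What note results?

Bb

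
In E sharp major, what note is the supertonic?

F##

Degree 2 takes the letter 1 step above E, which is F.
In major, degree 2 sits 2 semitones above the tonic. E# + 2 semitones is pitch class 7, spelled on F as F##.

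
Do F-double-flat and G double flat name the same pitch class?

Fbb is pitch class 3; Gbb is pitch class 5.
The pitch classes differ (3 vs. 5), so they are not enharmonic equivalents.

No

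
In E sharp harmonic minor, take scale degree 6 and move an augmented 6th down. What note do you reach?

Scale degree 6 of E# harmonic minor is C#.
An augmented sixth (10 semitones) below C# lands on the letter E, giving Eb.

Eb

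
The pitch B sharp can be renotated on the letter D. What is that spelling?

Dbb

Plain D sits 2 semitones above B#, so on the letter D the same pitch needs a double flat: Dbb.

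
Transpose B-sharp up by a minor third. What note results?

D#

B up a major third is D#, so the target letter is D.
From B#, a minor third is 3 semitones up: D#.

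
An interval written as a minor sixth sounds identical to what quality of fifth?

A minor sixth spans 8 semitones.
A fifth spanning 8 semitones is augmented (the perfect fifth is 7).

augmented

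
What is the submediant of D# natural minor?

The D# natural minor scale runs D# E# F# G# A# B C#.
Degree 6 is B.

B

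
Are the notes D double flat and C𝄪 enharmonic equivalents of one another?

No

Two spellings are enharmonically equivalent only if they share a pitch class.
Here Dbb → 0, C## → 2; 0 ≠ 2, so they are not.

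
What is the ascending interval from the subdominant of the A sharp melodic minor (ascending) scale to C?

diminished seventh

The subdominant of A# melodic minor (ascending) is D#.
D# up to C: letters D→C make it a seventh; 9 semitones makes it diminished.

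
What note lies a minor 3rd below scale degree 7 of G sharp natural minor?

D#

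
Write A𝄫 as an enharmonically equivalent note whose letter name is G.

Plain G sits at the same pitch as Abb, so on the letter G the same pitch needs a natural: G.

G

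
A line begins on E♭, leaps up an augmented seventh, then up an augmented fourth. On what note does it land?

G##

An augmented seventh up from Eb is D# (letter D, 12 semitones up).
An augmented fourth up from D# is G## (letter G, 6 semitones up).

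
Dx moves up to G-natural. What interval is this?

doubly diminished fourth

Counting letters D–E–F–G gives a fourth.
D##→G = 3 semitones, 2 narrower than the perfect fourth (5), so doubly diminished.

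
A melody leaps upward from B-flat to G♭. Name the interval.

minor sixth

Counting letters B–C–D–E–F–G gives a sixth.
Bb→Gb = 8 semitones, 1 narrower than the major sixth (9), so minor.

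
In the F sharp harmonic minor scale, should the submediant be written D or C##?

Each scale degree takes a distinct letter name. Degree 6 of a scale on F must use the letter D.
D and C## are enharmonically the same pitch, but only D uses the letter D, so it is the correct spelling here.

D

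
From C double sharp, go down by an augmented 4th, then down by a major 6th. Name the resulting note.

B

An augmented fourth down from C## is G# (letter G, 6 semitones down).
A major sixth down from G# is B (letter B, 9 semitones down).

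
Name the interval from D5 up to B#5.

augmented sixth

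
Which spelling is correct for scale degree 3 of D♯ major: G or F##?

F##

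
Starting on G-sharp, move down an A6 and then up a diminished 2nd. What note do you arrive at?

Cbb

An augmented sixth down from G# is Bb (letter B, 10 semitones down).
A diminished second up from Bb is Cbb (letter C, 0 semitones up).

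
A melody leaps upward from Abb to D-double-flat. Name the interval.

perfect fourth

Counting letters A–B–C–D gives a fourth.
Abb→Dbb = 5 semitones, exactly the perfect fourth.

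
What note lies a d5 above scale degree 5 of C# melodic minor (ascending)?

Scale degree 5 of C# melodic minor (ascending) is G#.
A diminished fifth (6 semitones) above G# lands on the letter D, giving D.

D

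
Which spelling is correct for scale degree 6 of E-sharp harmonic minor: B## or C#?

Each scale degree takes a distinct letter name. Degree 6 of a scale on E must use the letter C.
C# and B## are enharmonically the same pitch, but only C# uses the letter C, so it is the correct spelling here.

C#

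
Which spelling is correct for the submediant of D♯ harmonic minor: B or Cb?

B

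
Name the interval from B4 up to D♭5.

diminished third

The letter names run B→D, a span of 2 letter steps, so the interval is some kind of third.
B to Db is 2 semitones. A major third is 4, so 2 makes it diminished.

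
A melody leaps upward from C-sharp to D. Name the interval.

Counting letters C–D gives a second.
C#→D = 1 semitone, 1 narrower than the major second (2), so minor.

minor second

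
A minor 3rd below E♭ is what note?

C

E down a major third is C, so the target letter is C.
From Eb, a minor third is 3 semitones down: C.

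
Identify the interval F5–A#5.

augmented third

The letter names run F→A, a span of 2 letter steps, so the interval is some kind of third.
F to A# is 5 semitones. A major third is 4, so 5 makes it augmented.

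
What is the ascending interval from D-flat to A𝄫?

diminished fifth

The letter names run D→A, a span of 4 letter steps, so the interval is some kind of fifth.
Db to Abb is 6 semitones. A perfect fifth is 7, so 6 makes it diminished.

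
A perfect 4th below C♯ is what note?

C down a perfect fourth is G, so the target letter is G.
From C#, a perfect fourth is 5 semitones down: G#.

G#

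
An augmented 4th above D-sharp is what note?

A fourth above D lands on the letter G.
An augmented fourth spans 6 semitones, so D# moves to pitch class 9. On the letter G that is G##.

G##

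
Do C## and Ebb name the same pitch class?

C## is pitch class 2; Ebb is pitch class 2.
All spellings map to pitch class 2, so they are enharmonically equivalent.

Yes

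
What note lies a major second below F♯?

F down a major second is Eb, so the target letter is E.
From F#, a major second is 2 semitones down: E.

E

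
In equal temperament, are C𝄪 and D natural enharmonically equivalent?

Yes

C## = pitch class 2 and D = pitch class 2 — the same pitch class, so they are enharmonic equivalents.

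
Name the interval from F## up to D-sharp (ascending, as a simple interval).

Counting letters F–G–A–B–C–D gives a sixth.
F##→D# = 8 semitones, 1 narrower than the major sixth (9), so minor.

minor sixth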